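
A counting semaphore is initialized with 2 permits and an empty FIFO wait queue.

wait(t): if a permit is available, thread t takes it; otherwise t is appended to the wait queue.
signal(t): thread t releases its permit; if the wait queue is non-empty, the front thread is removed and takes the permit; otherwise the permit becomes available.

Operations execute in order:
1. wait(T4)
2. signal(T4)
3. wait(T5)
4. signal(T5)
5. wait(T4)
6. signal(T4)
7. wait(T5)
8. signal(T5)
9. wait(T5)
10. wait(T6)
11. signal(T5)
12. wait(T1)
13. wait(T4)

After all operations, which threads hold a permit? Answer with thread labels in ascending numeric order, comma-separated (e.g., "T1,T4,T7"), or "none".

Answer: T1,T6

Derivation:
Step 1: wait(T4) -> count=1 queue=[] holders={T4}
Step 2: signal(T4) -> count=2 queue=[] holders={none}
Step 3: wait(T5) -> count=1 queue=[] holders={T5}
Step 4: signal(T5) -> count=2 queue=[] holders={none}
Step 5: wait(T4) -> count=1 queue=[] holders={T4}
Step 6: signal(T4) -> count=2 queue=[] holders={none}
Step 7: wait(T5) -> count=1 queue=[] holders={T5}
Step 8: signal(T5) -> count=2 queue=[] holders={none}
Step 9: wait(T5) -> count=1 queue=[] holders={T5}
Step 10: wait(T6) -> count=0 queue=[] holders={T5,T6}
Step 11: signal(T5) -> count=1 queue=[] holders={T6}
Step 12: wait(T1) -> count=0 queue=[] holders={T1,T6}
Step 13: wait(T4) -> count=0 queue=[T4] holders={T1,T6}
Final holders: T1,T6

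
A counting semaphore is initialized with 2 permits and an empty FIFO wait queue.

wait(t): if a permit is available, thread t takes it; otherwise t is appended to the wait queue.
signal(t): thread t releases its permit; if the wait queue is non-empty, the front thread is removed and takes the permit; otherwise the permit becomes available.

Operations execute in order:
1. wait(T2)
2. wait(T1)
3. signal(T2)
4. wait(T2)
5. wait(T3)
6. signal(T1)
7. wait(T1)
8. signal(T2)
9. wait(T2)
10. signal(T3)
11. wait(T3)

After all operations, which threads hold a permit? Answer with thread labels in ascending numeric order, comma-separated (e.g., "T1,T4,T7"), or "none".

Step 1: wait(T2) -> count=1 queue=[] holders={T2}
Step 2: wait(T1) -> count=0 queue=[] holders={T1,T2}
Step 3: signal(T2) -> count=1 queue=[] holders={T1}
Step 4: wait(T2) -> count=0 queue=[] holders={T1,T2}
Step 5: wait(T3) -> count=0 queue=[T3] holders={T1,T2}
Step 6: signal(T1) -> count=0 queue=[] holders={T2,T3}
Step 7: wait(T1) -> count=0 queue=[T1] holders={T2,T3}
Step 8: signal(T2) -> count=0 queue=[] holders={T1,T3}
Step 9: wait(T2) -> count=0 queue=[T2] holders={T1,T3}
Step 10: signal(T3) -> count=0 queue=[] holders={T1,T2}
Step 11: wait(T3) -> count=0 queue=[T3] holders={T1,T2}
Final holders: T1,T2

Answer: T1,T2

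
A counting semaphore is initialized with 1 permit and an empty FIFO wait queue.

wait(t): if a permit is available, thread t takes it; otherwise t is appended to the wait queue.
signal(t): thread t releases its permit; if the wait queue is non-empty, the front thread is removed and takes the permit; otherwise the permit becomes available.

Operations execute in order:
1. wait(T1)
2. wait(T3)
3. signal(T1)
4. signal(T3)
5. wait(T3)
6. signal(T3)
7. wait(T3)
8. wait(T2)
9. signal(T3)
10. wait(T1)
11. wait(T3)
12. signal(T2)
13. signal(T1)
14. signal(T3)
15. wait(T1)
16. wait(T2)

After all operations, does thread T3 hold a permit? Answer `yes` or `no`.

Answer: no

Derivation:
Step 1: wait(T1) -> count=0 queue=[] holders={T1}
Step 2: wait(T3) -> count=0 queue=[T3] holders={T1}
Step 3: signal(T1) -> count=0 queue=[] holders={T3}
Step 4: signal(T3) -> count=1 queue=[] holders={none}
Step 5: wait(T3) -> count=0 queue=[] holders={T3}
Step 6: signal(T3) -> count=1 queue=[] holders={none}
Step 7: wait(T3) -> count=0 queue=[] holders={T3}
Step 8: wait(T2) -> count=0 queue=[T2] holders={T3}
Step 9: signal(T3) -> count=0 queue=[] holders={T2}
Step 10: wait(T1) -> count=0 queue=[T1] holders={T2}
Step 11: wait(T3) -> count=0 queue=[T1,T3] holders={T2}
Step 12: signal(T2) -> count=0 queue=[T3] holders={T1}
Step 13: signal(T1) -> count=0 queue=[] holders={T3}
Step 14: signal(T3) -> count=1 queue=[] holders={none}
Step 15: wait(T1) -> count=0 queue=[] holders={T1}
Step 16: wait(T2) -> count=0 queue=[T2] holders={T1}
Final holders: {T1} -> T3 not in holders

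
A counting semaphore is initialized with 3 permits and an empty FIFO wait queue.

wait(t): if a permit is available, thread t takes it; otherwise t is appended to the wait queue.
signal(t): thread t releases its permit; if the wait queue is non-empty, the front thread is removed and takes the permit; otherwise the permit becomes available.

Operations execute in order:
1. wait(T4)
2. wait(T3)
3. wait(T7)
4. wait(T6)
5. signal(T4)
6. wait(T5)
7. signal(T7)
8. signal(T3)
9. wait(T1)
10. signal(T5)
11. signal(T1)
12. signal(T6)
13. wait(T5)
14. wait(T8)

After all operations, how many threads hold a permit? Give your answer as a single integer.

Step 1: wait(T4) -> count=2 queue=[] holders={T4}
Step 2: wait(T3) -> count=1 queue=[] holders={T3,T4}
Step 3: wait(T7) -> count=0 queue=[] holders={T3,T4,T7}
Step 4: wait(T6) -> count=0 queue=[T6] holders={T3,T4,T7}
Step 5: signal(T4) -> count=0 queue=[] holders={T3,T6,T7}
Step 6: wait(T5) -> count=0 queue=[T5] holders={T3,T6,T7}
Step 7: signal(T7) -> count=0 queue=[] holders={T3,T5,T6}
Step 8: signal(T3) -> count=1 queue=[] holders={T5,T6}
Step 9: wait(T1) -> count=0 queue=[] holders={T1,T5,T6}
Step 10: signal(T5) -> count=1 queue=[] holders={T1,T6}
Step 11: signal(T1) -> count=2 queue=[] holders={T6}
Step 12: signal(T6) -> count=3 queue=[] holders={none}
Step 13: wait(T5) -> count=2 queue=[] holders={T5}
Step 14: wait(T8) -> count=1 queue=[] holders={T5,T8}
Final holders: {T5,T8} -> 2 thread(s)

Answer: 2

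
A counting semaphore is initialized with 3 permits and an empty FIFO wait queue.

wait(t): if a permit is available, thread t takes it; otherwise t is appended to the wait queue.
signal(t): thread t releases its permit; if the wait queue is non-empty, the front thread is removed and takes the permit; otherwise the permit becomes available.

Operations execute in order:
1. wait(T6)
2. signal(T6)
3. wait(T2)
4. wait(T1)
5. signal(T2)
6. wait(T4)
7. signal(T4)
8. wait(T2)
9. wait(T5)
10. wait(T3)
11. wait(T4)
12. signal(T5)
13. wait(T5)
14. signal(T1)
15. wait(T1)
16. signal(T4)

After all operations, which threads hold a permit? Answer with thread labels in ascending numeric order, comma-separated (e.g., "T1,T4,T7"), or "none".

Step 1: wait(T6) -> count=2 queue=[] holders={T6}
Step 2: signal(T6) -> count=3 queue=[] holders={none}
Step 3: wait(T2) -> count=2 queue=[] holders={T2}
Step 4: wait(T1) -> count=1 queue=[] holders={T1,T2}
Step 5: signal(T2) -> count=2 queue=[] holders={T1}
Step 6: wait(T4) -> count=1 queue=[] holders={T1,T4}
Step 7: signal(T4) -> count=2 queue=[] holders={T1}
Step 8: wait(T2) -> count=1 queue=[] holders={T1,T2}
Step 9: wait(T5) -> count=0 queue=[] holders={T1,T2,T5}
Step 10: wait(T3) -> count=0 queue=[T3] holders={T1,T2,T5}
Step 11: wait(T4) -> count=0 queue=[T3,T4] holders={T1,T2,T5}
Step 12: signal(T5) -> count=0 queue=[T4] holders={T1,T2,T3}
Step 13: wait(T5) -> count=0 queue=[T4,T5] holders={T1,T2,T3}
Step 14: signal(T1) -> count=0 queue=[T5] holders={T2,T3,T4}
Step 15: wait(T1) -> count=0 queue=[T5,T1] holders={T2,T3,T4}
Step 16: signal(T4) -> count=0 queue=[T1] holders={T2,T3,T5}
Final holders: T2,T3,T5

Answer: T2,T3,T5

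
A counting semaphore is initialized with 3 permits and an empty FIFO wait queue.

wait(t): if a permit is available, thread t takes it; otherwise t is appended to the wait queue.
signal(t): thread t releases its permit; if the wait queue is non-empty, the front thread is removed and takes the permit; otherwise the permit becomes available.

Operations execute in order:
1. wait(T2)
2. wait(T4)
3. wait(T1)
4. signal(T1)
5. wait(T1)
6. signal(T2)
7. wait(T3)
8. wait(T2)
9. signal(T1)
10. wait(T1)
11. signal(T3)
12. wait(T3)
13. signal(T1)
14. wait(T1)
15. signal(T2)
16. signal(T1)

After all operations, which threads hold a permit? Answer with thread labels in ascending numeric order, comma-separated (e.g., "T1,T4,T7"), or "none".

Step 1: wait(T2) -> count=2 queue=[] holders={T2}
Step 2: wait(T4) -> count=1 queue=[] holders={T2,T4}
Step 3: wait(T1) -> count=0 queue=[] holders={T1,T2,T4}
Step 4: signal(T1) -> count=1 queue=[] holders={T2,T4}
Step 5: wait(T1) -> count=0 queue=[] holders={T1,T2,T4}
Step 6: signal(T2) -> count=1 queue=[] holders={T1,T4}
Step 7: wait(T3) -> count=0 queue=[] holders={T1,T3,T4}
Step 8: wait(T2) -> count=0 queue=[T2] holders={T1,T3,T4}
Step 9: signal(T1) -> count=0 queue=[] holders={T2,T3,T4}
Step 10: wait(T1) -> count=0 queue=[T1] holders={T2,T3,T4}
Step 11: signal(T3) -> count=0 queue=[] holders={T1,T2,T4}
Step 12: wait(T3) -> count=0 queue=[T3] holders={T1,T2,T4}
Step 13: signal(T1) -> count=0 queue=[] holders={T2,T3,T4}
Step 14: wait(T1) -> count=0 queue=[T1] holders={T2,T3,T4}
Step 15: signal(T2) -> count=0 queue=[] holders={T1,T3,T4}
Step 16: signal(T1) -> count=1 queue=[] holders={T3,T4}
Final holders: T3,T4

Answer: T3,T4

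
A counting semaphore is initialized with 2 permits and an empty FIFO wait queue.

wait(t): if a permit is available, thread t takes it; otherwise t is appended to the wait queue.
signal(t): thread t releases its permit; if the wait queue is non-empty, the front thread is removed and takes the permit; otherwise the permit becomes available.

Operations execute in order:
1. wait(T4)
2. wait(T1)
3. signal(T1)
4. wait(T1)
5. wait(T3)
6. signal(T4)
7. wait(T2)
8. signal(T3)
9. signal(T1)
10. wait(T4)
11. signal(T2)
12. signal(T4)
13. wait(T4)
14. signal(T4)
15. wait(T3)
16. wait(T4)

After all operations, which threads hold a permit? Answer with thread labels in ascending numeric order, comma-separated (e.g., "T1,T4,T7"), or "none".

Step 1: wait(T4) -> count=1 queue=[] holders={T4}
Step 2: wait(T1) -> count=0 queue=[] holders={T1,T4}
Step 3: signal(T1) -> count=1 queue=[] holders={T4}
Step 4: wait(T1) -> count=0 queue=[] holders={T1,T4}
Step 5: wait(T3) -> count=0 queue=[T3] holders={T1,T4}
Step 6: signal(T4) -> count=0 queue=[] holders={T1,T3}
Step 7: wait(T2) -> count=0 queue=[T2] holders={T1,T3}
Step 8: signal(T3) -> count=0 queue=[] holders={T1,T2}
Step 9: signal(T1) -> count=1 queue=[] holders={T2}
Step 10: wait(T4) -> count=0 queue=[] holders={T2,T4}
Step 11: signal(T2) -> count=1 queue=[] holders={T4}
Step 12: signal(T4) -> count=2 queue=[] holders={none}
Step 13: wait(T4) -> count=1 queue=[] holders={T4}
Step 14: signal(T4) -> count=2 queue=[] holders={none}
Step 15: wait(T3) -> count=1 queue=[] holders={T3}
Step 16: wait(T4) -> count=0 queue=[] holders={T3,T4}
Final holders: T3,T4

Answer: T3,T4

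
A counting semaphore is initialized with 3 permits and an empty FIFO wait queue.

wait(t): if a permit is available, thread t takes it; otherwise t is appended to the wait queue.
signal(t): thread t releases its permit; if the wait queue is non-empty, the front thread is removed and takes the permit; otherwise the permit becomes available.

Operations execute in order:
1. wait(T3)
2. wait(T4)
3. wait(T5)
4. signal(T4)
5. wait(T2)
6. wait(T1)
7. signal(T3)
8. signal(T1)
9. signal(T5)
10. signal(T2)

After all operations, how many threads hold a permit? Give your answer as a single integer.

Step 1: wait(T3) -> count=2 queue=[] holders={T3}
Step 2: wait(T4) -> count=1 queue=[] holders={T3,T4}
Step 3: wait(T5) -> count=0 queue=[] holders={T3,T4,T5}
Step 4: signal(T4) -> count=1 queue=[] holders={T3,T5}
Step 5: wait(T2) -> count=0 queue=[] holders={T2,T3,T5}
Step 6: wait(T1) -> count=0 queue=[T1] holders={T2,T3,T5}
Step 7: signal(T3) -> count=0 queue=[] holders={T1,T2,T5}
Step 8: signal(T1) -> count=1 queue=[] holders={T2,T5}
Step 9: signal(T5) -> count=2 queue=[] holders={T2}
Step 10: signal(T2) -> count=3 queue=[] holders={none}
Final holders: {none} -> 0 thread(s)

Answer: 0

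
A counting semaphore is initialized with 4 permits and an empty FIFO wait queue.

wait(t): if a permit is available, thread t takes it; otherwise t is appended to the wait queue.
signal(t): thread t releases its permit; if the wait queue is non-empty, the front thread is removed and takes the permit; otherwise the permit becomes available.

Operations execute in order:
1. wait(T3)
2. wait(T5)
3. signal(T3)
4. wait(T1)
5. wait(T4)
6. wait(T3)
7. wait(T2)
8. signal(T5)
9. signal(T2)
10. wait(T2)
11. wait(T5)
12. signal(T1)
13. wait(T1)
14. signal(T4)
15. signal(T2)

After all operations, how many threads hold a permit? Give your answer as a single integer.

Answer: 3

Derivation:
Step 1: wait(T3) -> count=3 queue=[] holders={T3}
Step 2: wait(T5) -> count=2 queue=[] holders={T3,T5}
Step 3: signal(T3) -> count=3 queue=[] holders={T5}
Step 4: wait(T1) -> count=2 queue=[] holders={T1,T5}
Step 5: wait(T4) -> count=1 queue=[] holders={T1,T4,T5}
Step 6: wait(T3) -> count=0 queue=[] holders={T1,T3,T4,T5}
Step 7: wait(T2) -> count=0 queue=[T2] holders={T1,T3,T4,T5}
Step 8: signal(T5) -> count=0 queue=[] holders={T1,T2,T3,T4}
Step 9: signal(T2) -> count=1 queue=[] holders={T1,T3,T4}
Step 10: wait(T2) -> count=0 queue=[] holders={T1,T2,T3,T4}
Step 11: wait(T5) -> count=0 queue=[T5] holders={T1,T2,T3,T4}
Step 12: signal(T1) -> count=0 queue=[] holders={T2,T3,T4,T5}
Step 13: wait(T1) -> count=0 queue=[T1] holders={T2,T3,T4,T5}
Step 14: signal(T4) -> count=0 queue=[] holders={T1,T2,T3,T5}
Step 15: signal(T2) -> count=1 queue=[] holders={T1,T3,T5}
Final holders: {T1,T3,T5} -> 3 thread(s)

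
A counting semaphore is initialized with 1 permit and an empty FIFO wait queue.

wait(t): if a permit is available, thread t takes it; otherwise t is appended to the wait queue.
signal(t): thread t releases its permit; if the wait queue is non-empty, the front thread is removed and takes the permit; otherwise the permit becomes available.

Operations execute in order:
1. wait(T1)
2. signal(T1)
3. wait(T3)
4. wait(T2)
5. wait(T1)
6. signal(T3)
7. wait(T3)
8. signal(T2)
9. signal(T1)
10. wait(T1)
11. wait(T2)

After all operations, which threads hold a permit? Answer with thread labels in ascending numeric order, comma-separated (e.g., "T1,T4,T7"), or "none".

Step 1: wait(T1) -> count=0 queue=[] holders={T1}
Step 2: signal(T1) -> count=1 queue=[] holders={none}
Step 3: wait(T3) -> count=0 queue=[] holders={T3}
Step 4: wait(T2) -> count=0 queue=[T2] holders={T3}
Step 5: wait(T1) -> count=0 queue=[T2,T1] holders={T3}
Step 6: signal(T3) -> count=0 queue=[T1] holders={T2}
Step 7: wait(T3) -> count=0 queue=[T1,T3] holders={T2}
Step 8: signal(T2) -> count=0 queue=[T3] holders={T1}
Step 9: signal(T1) -> count=0 queue=[] holders={T3}
Step 10: wait(T1) -> count=0 queue=[T1] holders={T3}
Step 11: wait(T2) -> count=0 queue=[T1,T2] holders={T3}
Final holders: T3

Answer: T3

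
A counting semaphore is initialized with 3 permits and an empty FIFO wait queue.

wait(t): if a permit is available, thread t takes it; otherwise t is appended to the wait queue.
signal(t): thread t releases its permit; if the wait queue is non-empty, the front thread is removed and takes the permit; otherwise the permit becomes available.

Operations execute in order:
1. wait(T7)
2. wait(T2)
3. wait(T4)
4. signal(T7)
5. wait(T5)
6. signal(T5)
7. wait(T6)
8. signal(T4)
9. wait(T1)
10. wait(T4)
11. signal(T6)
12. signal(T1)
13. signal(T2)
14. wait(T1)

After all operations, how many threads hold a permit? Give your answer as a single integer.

Step 1: wait(T7) -> count=2 queue=[] holders={T7}
Step 2: wait(T2) -> count=1 queue=[] holders={T2,T7}
Step 3: wait(T4) -> count=0 queue=[] holders={T2,T4,T7}
Step 4: signal(T7) -> count=1 queue=[] holders={T2,T4}
Step 5: wait(T5) -> count=0 queue=[] holders={T2,T4,T5}
Step 6: signal(T5) -> count=1 queue=[] holders={T2,T4}
Step 7: wait(T6) -> count=0 queue=[] holders={T2,T4,T6}
Step 8: signal(T4) -> count=1 queue=[] holders={T2,T6}
Step 9: wait(T1) -> count=0 queue=[] holders={T1,T2,T6}
Step 10: wait(T4) -> count=0 queue=[T4] holders={T1,T2,T6}
Step 11: signal(T6) -> count=0 queue=[] holders={T1,T2,T4}
Step 12: signal(T1) -> count=1 queue=[] holders={T2,T4}
Step 13: signal(T2) -> count=2 queue=[] holders={T4}
Step 14: wait(T1) -> count=1 queue=[] holders={T1,T4}
Final holders: {T1,T4} -> 2 thread(s)

Answer: 2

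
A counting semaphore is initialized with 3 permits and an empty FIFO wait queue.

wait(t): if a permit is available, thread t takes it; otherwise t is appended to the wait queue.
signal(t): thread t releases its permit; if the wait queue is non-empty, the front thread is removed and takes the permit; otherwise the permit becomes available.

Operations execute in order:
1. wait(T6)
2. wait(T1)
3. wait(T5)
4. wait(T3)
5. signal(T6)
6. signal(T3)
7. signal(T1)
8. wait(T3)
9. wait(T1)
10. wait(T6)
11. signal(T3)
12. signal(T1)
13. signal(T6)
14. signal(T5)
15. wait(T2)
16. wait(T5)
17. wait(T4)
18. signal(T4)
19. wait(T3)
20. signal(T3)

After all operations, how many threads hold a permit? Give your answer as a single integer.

Step 1: wait(T6) -> count=2 queue=[] holders={T6}
Step 2: wait(T1) -> count=1 queue=[] holders={T1,T6}
Step 3: wait(T5) -> count=0 queue=[] holders={T1,T5,T6}
Step 4: wait(T3) -> count=0 queue=[T3] holders={T1,T5,T6}
Step 5: signal(T6) -> count=0 queue=[] holders={T1,T3,T5}
Step 6: signal(T3) -> count=1 queue=[] holders={T1,T5}
Step 7: signal(T1) -> count=2 queue=[] holders={T5}
Step 8: wait(T3) -> count=1 queue=[] holders={T3,T5}
Step 9: wait(T1) -> count=0 queue=[] holders={T1,T3,T5}
Step 10: wait(T6) -> count=0 queue=[T6] holders={T1,T3,T5}
Step 11: signal(T3) -> count=0 queue=[] holders={T1,T5,T6}
Step 12: signal(T1) -> count=1 queue=[] holders={T5,T6}
Step 13: signal(T6) -> count=2 queue=[] holders={T5}
Step 14: signal(T5) -> count=3 queue=[] holders={none}
Step 15: wait(T2) -> count=2 queue=[] holders={T2}
Step 16: wait(T5) -> count=1 queue=[] holders={T2,T5}
Step 17: wait(T4) -> count=0 queue=[] holders={T2,T4,T5}
Step 18: signal(T4) -> count=1 queue=[] holders={T2,T5}
Step 19: wait(T3) -> count=0 queue=[] holders={T2,T3,T5}
Step 20: signal(T3) -> count=1 queue=[] holders={T2,T5}
Final holders: {T2,T5} -> 2 thread(s)

Answer: 2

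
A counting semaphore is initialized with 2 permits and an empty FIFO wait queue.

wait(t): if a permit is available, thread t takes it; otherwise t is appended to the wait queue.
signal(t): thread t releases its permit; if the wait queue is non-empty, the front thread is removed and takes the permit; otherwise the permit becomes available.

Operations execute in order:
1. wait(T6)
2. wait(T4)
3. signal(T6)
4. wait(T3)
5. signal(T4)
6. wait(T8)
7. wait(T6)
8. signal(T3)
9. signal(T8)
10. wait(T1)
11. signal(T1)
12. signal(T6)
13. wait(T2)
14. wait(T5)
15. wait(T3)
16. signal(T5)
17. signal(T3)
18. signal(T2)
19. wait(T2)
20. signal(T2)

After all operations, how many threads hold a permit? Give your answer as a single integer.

Step 1: wait(T6) -> count=1 queue=[] holders={T6}
Step 2: wait(T4) -> count=0 queue=[] holders={T4,T6}
Step 3: signal(T6) -> count=1 queue=[] holders={T4}
Step 4: wait(T3) -> count=0 queue=[] holders={T3,T4}
Step 5: signal(T4) -> count=1 queue=[] holders={T3}
Step 6: wait(T8) -> count=0 queue=[] holders={T3,T8}
Step 7: wait(T6) -> count=0 queue=[T6] holders={T3,T8}
Step 8: signal(T3) -> count=0 queue=[] holders={T6,T8}
Step 9: signal(T8) -> count=1 queue=[] holders={T6}
Step 10: wait(T1) -> count=0 queue=[] holders={T1,T6}
Step 11: signal(T1) -> count=1 queue=[] holders={T6}
Step 12: signal(T6) -> count=2 queue=[] holders={none}
Step 13: wait(T2) -> count=1 queue=[] holders={T2}
Step 14: wait(T5) -> count=0 queue=[] holders={T2,T5}
Step 15: wait(T3) -> count=0 queue=[T3] holders={T2,T5}
Step 16: signal(T5) -> count=0 queue=[] holders={T2,T3}
Step 17: signal(T3) -> count=1 queue=[] holders={T2}
Step 18: signal(T2) -> count=2 queue=[] holders={none}
Step 19: wait(T2) -> count=1 queue=[] holders={T2}
Step 20: signal(T2) -> count=2 queue=[] holders={none}
Final holders: {none} -> 0 thread(s)

Answer: 0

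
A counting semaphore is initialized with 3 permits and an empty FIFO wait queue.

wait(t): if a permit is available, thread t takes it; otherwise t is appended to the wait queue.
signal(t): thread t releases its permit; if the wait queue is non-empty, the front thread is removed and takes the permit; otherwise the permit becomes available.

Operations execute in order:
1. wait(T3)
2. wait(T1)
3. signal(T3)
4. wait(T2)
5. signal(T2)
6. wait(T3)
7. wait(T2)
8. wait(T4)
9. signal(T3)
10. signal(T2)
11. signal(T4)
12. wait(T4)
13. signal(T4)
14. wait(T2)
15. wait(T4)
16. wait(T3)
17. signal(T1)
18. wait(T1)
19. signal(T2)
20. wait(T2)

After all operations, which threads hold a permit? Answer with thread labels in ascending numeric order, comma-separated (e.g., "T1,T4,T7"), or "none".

Answer: T1,T3,T4

Derivation:
Step 1: wait(T3) -> count=2 queue=[] holders={T3}
Step 2: wait(T1) -> count=1 queue=[] holders={T1,T3}
Step 3: signal(T3) -> count=2 queue=[] holders={T1}
Step 4: wait(T2) -> count=1 queue=[] holders={T1,T2}
Step 5: signal(T2) -> count=2 queue=[] holders={T1}
Step 6: wait(T3) -> count=1 queue=[] holders={T1,T3}
Step 7: wait(T2) -> count=0 queue=[] holders={T1,T2,T3}
Step 8: wait(T4) -> count=0 queue=[T4] holders={T1,T2,T3}
Step 9: signal(T3) -> count=0 queue=[] holders={T1,T2,T4}
Step 10: signal(T2) -> count=1 queue=[] holders={T1,T4}
Step 11: signal(T4) -> count=2 queue=[] holders={T1}
Step 12: wait(T4) -> count=1 queue=[] holders={T1,T4}
Step 13: signal(T4) -> count=2 queue=[] holders={T1}
Step 14: wait(T2) -> count=1 queue=[] holders={T1,T2}
Step 15: wait(T4) -> count=0 queue=[] holders={T1,T2,T4}
Step 16: wait(T3) -> count=0 queue=[T3] holders={T1,T2,T4}
Step 17: signal(T1) -> count=0 queue=[] holders={T2,T3,T4}
Step 18: wait(T1) -> count=0 queue=[T1] holders={T2,T3,T4}
Step 19: signal(T2) -> count=0 queue=[] holders={T1,T3,T4}
Step 20: wait(T2) -> count=0 queue=[T2] holders={T1,T3,T4}
Final holders: T1,T3,T4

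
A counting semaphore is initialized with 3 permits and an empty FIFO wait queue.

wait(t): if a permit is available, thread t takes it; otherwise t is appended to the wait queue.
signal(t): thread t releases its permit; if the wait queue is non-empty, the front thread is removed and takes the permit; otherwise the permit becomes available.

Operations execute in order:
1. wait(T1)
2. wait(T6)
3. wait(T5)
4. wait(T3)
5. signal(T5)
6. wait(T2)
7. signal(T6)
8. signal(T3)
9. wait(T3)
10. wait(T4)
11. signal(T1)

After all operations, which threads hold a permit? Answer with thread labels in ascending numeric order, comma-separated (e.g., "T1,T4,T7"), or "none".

Answer: T2,T3,T4

Derivation:
Step 1: wait(T1) -> count=2 queue=[] holders={T1}
Step 2: wait(T6) -> count=1 queue=[] holders={T1,T6}
Step 3: wait(T5) -> count=0 queue=[] holders={T1,T5,T6}
Step 4: wait(T3) -> count=0 queue=[T3] holders={T1,T5,T6}
Step 5: signal(T5) -> count=0 queue=[] holders={T1,T3,T6}
Step 6: wait(T2) -> count=0 queue=[T2] holders={T1,T3,T6}
Step 7: signal(T6) -> count=0 queue=[] holders={T1,T2,T3}
Step 8: signal(T3) -> count=1 queue=[] holders={T1,T2}
Step 9: wait(T3) -> count=0 queue=[] holders={T1,T2,T3}
Step 10: wait(T4) -> count=0 queue=[T4] holders={T1,T2,T3}
Step 11: signal(T1) -> count=0 queue=[] holders={T2,T3,T4}
Final holders: T2,T3,T4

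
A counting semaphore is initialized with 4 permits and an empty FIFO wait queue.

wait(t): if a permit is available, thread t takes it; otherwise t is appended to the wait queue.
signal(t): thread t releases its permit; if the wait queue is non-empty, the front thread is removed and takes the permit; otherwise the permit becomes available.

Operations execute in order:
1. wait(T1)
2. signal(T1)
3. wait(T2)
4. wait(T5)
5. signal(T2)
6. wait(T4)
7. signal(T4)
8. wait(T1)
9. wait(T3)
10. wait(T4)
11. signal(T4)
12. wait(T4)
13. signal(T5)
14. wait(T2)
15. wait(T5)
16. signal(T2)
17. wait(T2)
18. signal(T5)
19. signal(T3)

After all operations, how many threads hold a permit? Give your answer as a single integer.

Answer: 3

Derivation:
Step 1: wait(T1) -> count=3 queue=[] holders={T1}
Step 2: signal(T1) -> count=4 queue=[] holders={none}
Step 3: wait(T2) -> count=3 queue=[] holders={T2}
Step 4: wait(T5) -> count=2 queue=[] holders={T2,T5}
Step 5: signal(T2) -> count=3 queue=[] holders={T5}
Step 6: wait(T4) -> count=2 queue=[] holders={T4,T5}
Step 7: signal(T4) -> count=3 queue=[] holders={T5}
Step 8: wait(T1) -> count=2 queue=[] holders={T1,T5}
Step 9: wait(T3) -> count=1 queue=[] holders={T1,T3,T5}
Step 10: wait(T4) -> count=0 queue=[] holders={T1,T3,T4,T5}
Step 11: signal(T4) -> count=1 queue=[] holders={T1,T3,T5}
Step 12: wait(T4) -> count=0 queue=[] holders={T1,T3,T4,T5}
Step 13: signal(T5) -> count=1 queue=[] holders={T1,T3,T4}
Step 14: wait(T2) -> count=0 queue=[] holders={T1,T2,T3,T4}
Step 15: wait(T5) -> count=0 queue=[T5] holders={T1,T2,T3,T4}
Step 16: signal(T2) -> count=0 queue=[] holders={T1,T3,T4,T5}
Step 17: wait(T2) -> count=0 queue=[T2] holders={T1,T3,T4,T5}
Step 18: signal(T5) -> count=0 queue=[] holders={T1,T2,T3,T4}
Step 19: signal(T3) -> count=1 queue=[] holders={T1,T2,T4}
Final holders: {T1,T2,T4} -> 3 thread(s)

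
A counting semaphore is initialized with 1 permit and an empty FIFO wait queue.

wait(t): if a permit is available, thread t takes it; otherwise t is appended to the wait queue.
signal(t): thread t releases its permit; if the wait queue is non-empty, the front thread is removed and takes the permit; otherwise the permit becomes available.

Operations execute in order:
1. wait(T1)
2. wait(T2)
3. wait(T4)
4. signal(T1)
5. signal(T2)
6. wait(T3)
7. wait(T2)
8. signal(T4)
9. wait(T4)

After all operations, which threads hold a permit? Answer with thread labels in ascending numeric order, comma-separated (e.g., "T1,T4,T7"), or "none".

Answer: T3

Derivation:
Step 1: wait(T1) -> count=0 queue=[] holders={T1}
Step 2: wait(T2) -> count=0 queue=[T2] holders={T1}
Step 3: wait(T4) -> count=0 queue=[T2,T4] holders={T1}
Step 4: signal(T1) -> count=0 queue=[T4] holders={T2}
Step 5: signal(T2) -> count=0 queue=[] holders={T4}
Step 6: wait(T3) -> count=0 queue=[T3] holders={T4}
Step 7: wait(T2) -> count=0 queue=[T3,T2] holders={T4}
Step 8: signal(T4) -> count=0 queue=[T2] holders={T3}
Step 9: wait(T4) -> count=0 queue=[T2,T4] holders={T3}
Final holders: T3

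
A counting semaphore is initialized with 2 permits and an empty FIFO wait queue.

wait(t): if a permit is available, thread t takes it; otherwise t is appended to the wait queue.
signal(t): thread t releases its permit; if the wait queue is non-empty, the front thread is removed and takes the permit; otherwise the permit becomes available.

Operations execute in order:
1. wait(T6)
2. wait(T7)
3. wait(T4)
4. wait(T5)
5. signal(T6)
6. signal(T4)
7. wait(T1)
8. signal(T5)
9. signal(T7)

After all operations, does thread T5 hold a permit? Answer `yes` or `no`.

Step 1: wait(T6) -> count=1 queue=[] holders={T6}
Step 2: wait(T7) -> count=0 queue=[] holders={T6,T7}
Step 3: wait(T4) -> count=0 queue=[T4] holders={T6,T7}
Step 4: wait(T5) -> count=0 queue=[T4,T5] holders={T6,T7}
Step 5: signal(T6) -> count=0 queue=[T5] holders={T4,T7}
Step 6: signal(T4) -> count=0 queue=[] holders={T5,T7}
Step 7: wait(T1) -> count=0 queue=[T1] holders={T5,T7}
Step 8: signal(T5) -> count=0 queue=[] holders={T1,T7}
Step 9: signal(T7) -> count=1 queue=[] holders={T1}
Final holders: {T1} -> T5 not in holders

Answer: no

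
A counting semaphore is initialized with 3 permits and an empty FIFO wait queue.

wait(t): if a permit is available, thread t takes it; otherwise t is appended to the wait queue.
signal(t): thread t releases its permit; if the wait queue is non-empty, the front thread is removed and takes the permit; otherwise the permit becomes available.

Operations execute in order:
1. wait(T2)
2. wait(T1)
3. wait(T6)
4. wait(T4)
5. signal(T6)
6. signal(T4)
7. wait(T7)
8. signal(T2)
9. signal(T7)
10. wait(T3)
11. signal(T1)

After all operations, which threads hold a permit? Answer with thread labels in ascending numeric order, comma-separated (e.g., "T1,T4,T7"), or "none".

Answer: T3

Derivation:
Step 1: wait(T2) -> count=2 queue=[] holders={T2}
Step 2: wait(T1) -> count=1 queue=[] holders={T1,T2}
Step 3: wait(T6) -> count=0 queue=[] holders={T1,T2,T6}
Step 4: wait(T4) -> count=0 queue=[T4] holders={T1,T2,T6}
Step 5: signal(T6) -> count=0 queue=[] holders={T1,T2,T4}
Step 6: signal(T4) -> count=1 queue=[] holders={T1,T2}
Step 7: wait(T7) -> count=0 queue=[] holders={T1,T2,T7}
Step 8: signal(T2) -> count=1 queue=[] holders={T1,T7}
Step 9: signal(T7) -> count=2 queue=[] holders={T1}
Step 10: wait(T3) -> count=1 queue=[] holders={T1,T3}
Step 11: signal(T1) -> count=2 queue=[] holders={T3}
Final holders: T3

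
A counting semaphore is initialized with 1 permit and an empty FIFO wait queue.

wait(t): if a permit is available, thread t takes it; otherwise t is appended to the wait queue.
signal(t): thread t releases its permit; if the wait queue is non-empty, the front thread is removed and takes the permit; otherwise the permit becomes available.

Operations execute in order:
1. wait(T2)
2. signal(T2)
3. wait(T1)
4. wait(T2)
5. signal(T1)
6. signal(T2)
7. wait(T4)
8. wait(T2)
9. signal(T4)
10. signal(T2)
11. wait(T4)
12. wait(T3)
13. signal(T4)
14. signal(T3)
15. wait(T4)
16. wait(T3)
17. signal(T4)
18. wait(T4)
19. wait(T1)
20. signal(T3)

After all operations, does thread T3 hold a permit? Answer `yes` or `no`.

Step 1: wait(T2) -> count=0 queue=[] holders={T2}
Step 2: signal(T2) -> count=1 queue=[] holders={none}
Step 3: wait(T1) -> count=0 queue=[] holders={T1}
Step 4: wait(T2) -> count=0 queue=[T2] holders={T1}
Step 5: signal(T1) -> count=0 queue=[] holders={T2}
Step 6: signal(T2) -> count=1 queue=[] holders={none}
Step 7: wait(T4) -> count=0 queue=[] holders={T4}
Step 8: wait(T2) -> count=0 queue=[T2] holders={T4}
Step 9: signal(T4) -> count=0 queue=[] holders={T2}
Step 10: signal(T2) -> count=1 queue=[] holders={none}
Step 11: wait(T4) -> count=0 queue=[] holders={T4}
Step 12: wait(T3) -> count=0 queue=[T3] holders={T4}
Step 13: signal(T4) -> count=0 queue=[] holders={T3}
Step 14: signal(T3) -> count=1 queue=[] holders={none}
Step 15: wait(T4) -> count=0 queue=[] holders={T4}
Step 16: wait(T3) -> count=0 queue=[T3] holders={T4}
Step 17: signal(T4) -> count=0 queue=[] holders={T3}
Step 18: wait(T4) -> count=0 queue=[T4] holders={T3}
Step 19: wait(T1) -> count=0 queue=[T4,T1] holders={T3}
Step 20: signal(T3) -> count=0 queue=[T1] holders={T4}
Final holders: {T4} -> T3 not in holders

Answer: no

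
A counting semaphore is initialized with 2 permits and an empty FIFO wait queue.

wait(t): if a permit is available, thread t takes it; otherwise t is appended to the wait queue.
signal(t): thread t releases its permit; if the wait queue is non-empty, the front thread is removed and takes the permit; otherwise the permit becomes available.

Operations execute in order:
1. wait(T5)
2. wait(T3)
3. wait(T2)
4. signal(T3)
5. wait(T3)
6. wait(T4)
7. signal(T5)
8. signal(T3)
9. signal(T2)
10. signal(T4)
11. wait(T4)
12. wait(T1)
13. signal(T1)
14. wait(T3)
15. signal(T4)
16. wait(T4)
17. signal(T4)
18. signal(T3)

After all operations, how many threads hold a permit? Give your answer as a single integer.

Step 1: wait(T5) -> count=1 queue=[] holders={T5}
Step 2: wait(T3) -> count=0 queue=[] holders={T3,T5}
Step 3: wait(T2) -> count=0 queue=[T2] holders={T3,T5}
Step 4: signal(T3) -> count=0 queue=[] holders={T2,T5}
Step 5: wait(T3) -> count=0 queue=[T3] holders={T2,T5}
Step 6: wait(T4) -> count=0 queue=[T3,T4] holders={T2,T5}
Step 7: signal(T5) -> count=0 queue=[T4] holders={T2,T3}
Step 8: signal(T3) -> count=0 queue=[] holders={T2,T4}
Step 9: signal(T2) -> count=1 queue=[] holders={T4}
Step 10: signal(T4) -> count=2 queue=[] holders={none}
Step 11: wait(T4) -> count=1 queue=[] holders={T4}
Step 12: wait(T1) -> count=0 queue=[] holders={T1,T4}
Step 13: signal(T1) -> count=1 queue=[] holders={T4}
Step 14: wait(T3) -> count=0 queue=[] holders={T3,T4}
Step 15: signal(T4) -> count=1 queue=[] holders={T3}
Step 16: wait(T4) -> count=0 queue=[] holders={T3,T4}
Step 17: signal(T4) -> count=1 queue=[] holders={T3}
Step 18: signal(T3) -> count=2 queue=[] holders={none}
Final holders: {none} -> 0 thread(s)

Answer: 0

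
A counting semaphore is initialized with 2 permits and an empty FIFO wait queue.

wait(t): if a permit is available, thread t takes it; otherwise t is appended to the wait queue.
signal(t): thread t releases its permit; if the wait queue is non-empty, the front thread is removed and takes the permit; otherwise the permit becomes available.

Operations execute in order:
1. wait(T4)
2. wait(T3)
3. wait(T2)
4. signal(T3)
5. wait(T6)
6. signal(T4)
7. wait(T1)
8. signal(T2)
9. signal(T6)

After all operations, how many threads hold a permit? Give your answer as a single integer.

Answer: 1

Derivation:
Step 1: wait(T4) -> count=1 queue=[] holders={T4}
Step 2: wait(T3) -> count=0 queue=[] holders={T3,T4}
Step 3: wait(T2) -> count=0 queue=[T2] holders={T3,T4}
Step 4: signal(T3) -> count=0 queue=[] holders={T2,T4}
Step 5: wait(T6) -> count=0 queue=[T6] holders={T2,T4}
Step 6: signal(T4) -> count=0 queue=[] holders={T2,T6}
Step 7: wait(T1) -> count=0 queue=[T1] holders={T2,T6}
Step 8: signal(T2) -> count=0 queue=[] holders={T1,T6}
Step 9: signal(T6) -> count=1 queue=[] holders={T1}
Final holders: {T1} -> 1 thread(s)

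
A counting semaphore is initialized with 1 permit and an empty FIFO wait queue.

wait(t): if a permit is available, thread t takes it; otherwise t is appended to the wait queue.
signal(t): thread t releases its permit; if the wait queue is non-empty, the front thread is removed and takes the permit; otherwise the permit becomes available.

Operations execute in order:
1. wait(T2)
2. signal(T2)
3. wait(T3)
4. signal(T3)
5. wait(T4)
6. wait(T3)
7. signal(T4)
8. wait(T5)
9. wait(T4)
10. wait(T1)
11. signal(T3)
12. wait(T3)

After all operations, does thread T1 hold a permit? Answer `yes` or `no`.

Step 1: wait(T2) -> count=0 queue=[] holders={T2}
Step 2: signal(T2) -> count=1 queue=[] holders={none}
Step 3: wait(T3) -> count=0 queue=[] holders={T3}
Step 4: signal(T3) -> count=1 queue=[] holders={none}
Step 5: wait(T4) -> count=0 queue=[] holders={T4}
Step 6: wait(T3) -> count=0 queue=[T3] holders={T4}
Step 7: signal(T4) -> count=0 queue=[] holders={T3}
Step 8: wait(T5) -> count=0 queue=[T5] holders={T3}
Step 9: wait(T4) -> count=0 queue=[T5,T4] holders={T3}
Step 10: wait(T1) -> count=0 queue=[T5,T4,T1] holders={T3}
Step 11: signal(T3) -> count=0 queue=[T4,T1] holders={T5}
Step 12: wait(T3) -> count=0 queue=[T4,T1,T3] holders={T5}
Final holders: {T5} -> T1 not in holders

Answer: no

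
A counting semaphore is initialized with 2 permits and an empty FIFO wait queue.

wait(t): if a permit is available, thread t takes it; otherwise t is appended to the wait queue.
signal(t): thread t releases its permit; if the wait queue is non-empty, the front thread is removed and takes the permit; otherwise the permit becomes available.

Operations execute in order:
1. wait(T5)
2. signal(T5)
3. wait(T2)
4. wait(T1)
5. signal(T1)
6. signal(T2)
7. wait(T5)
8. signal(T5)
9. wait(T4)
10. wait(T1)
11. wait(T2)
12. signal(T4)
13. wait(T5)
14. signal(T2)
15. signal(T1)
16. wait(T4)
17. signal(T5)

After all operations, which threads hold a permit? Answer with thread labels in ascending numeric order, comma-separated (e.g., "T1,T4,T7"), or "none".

Answer: T4

Derivation:
Step 1: wait(T5) -> count=1 queue=[] holders={T5}
Step 2: signal(T5) -> count=2 queue=[] holders={none}
Step 3: wait(T2) -> count=1 queue=[] holders={T2}
Step 4: wait(T1) -> count=0 queue=[] holders={T1,T2}
Step 5: signal(T1) -> count=1 queue=[] holders={T2}
Step 6: signal(T2) -> count=2 queue=[] holders={none}
Step 7: wait(T5) -> count=1 queue=[] holders={T5}
Step 8: signal(T5) -> count=2 queue=[] holders={none}
Step 9: wait(T4) -> count=1 queue=[] holders={T4}
Step 10: wait(T1) -> count=0 queue=[] holders={T1,T4}
Step 11: wait(T2) -> count=0 queue=[T2] holders={T1,T4}
Step 12: signal(T4) -> count=0 queue=[] holders={T1,T2}
Step 13: wait(T5) -> count=0 queue=[T5] holders={T1,T2}
Step 14: signal(T2) -> count=0 queue=[] holders={T1,T5}
Step 15: signal(T1) -> count=1 queue=[] holders={T5}
Step 16: wait(T4) -> count=0 queue=[] holders={T4,T5}
Step 17: signal(T5) -> count=1 queue=[] holders={T4}
Final holders: T4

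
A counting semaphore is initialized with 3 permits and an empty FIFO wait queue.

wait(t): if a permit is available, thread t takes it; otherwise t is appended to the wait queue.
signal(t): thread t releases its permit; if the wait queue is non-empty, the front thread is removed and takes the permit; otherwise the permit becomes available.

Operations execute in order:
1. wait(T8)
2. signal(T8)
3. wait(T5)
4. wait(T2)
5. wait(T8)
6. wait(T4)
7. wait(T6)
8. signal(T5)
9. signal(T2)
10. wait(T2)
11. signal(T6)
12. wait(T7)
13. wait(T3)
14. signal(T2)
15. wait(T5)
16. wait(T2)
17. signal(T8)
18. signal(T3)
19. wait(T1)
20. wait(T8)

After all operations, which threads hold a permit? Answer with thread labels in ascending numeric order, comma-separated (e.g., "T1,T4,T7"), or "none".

Step 1: wait(T8) -> count=2 queue=[] holders={T8}
Step 2: signal(T8) -> count=3 queue=[] holders={none}
Step 3: wait(T5) -> count=2 queue=[] holders={T5}
Step 4: wait(T2) -> count=1 queue=[] holders={T2,T5}
Step 5: wait(T8) -> count=0 queue=[] holders={T2,T5,T8}
Step 6: wait(T4) -> count=0 queue=[T4] holders={T2,T5,T8}
Step 7: wait(T6) -> count=0 queue=[T4,T6] holders={T2,T5,T8}
Step 8: signal(T5) -> count=0 queue=[T6] holders={T2,T4,T8}
Step 9: signal(T2) -> count=0 queue=[] holders={T4,T6,T8}
Step 10: wait(T2) -> count=0 queue=[T2] holders={T4,T6,T8}
Step 11: signal(T6) -> count=0 queue=[] holders={T2,T4,T8}
Step 12: wait(T7) -> count=0 queue=[T7] holders={T2,T4,T8}
Step 13: wait(T3) -> count=0 queue=[T7,T3] holders={T2,T4,T8}
Step 14: signal(T2) -> count=0 queue=[T3] holders={T4,T7,T8}
Step 15: wait(T5) -> count=0 queue=[T3,T5] holders={T4,T7,T8}
Step 16: wait(T2) -> count=0 queue=[T3,T5,T2] holders={T4,T7,T8}
Step 17: signal(T8) -> count=0 queue=[T5,T2] holders={T3,T4,T7}
Step 18: signal(T3) -> count=0 queue=[T2] holders={T4,T5,T7}
Step 19: wait(T1) -> count=0 queue=[T2,T1] holders={T4,T5,T7}
Step 20: wait(T8) -> count=0 queue=[T2,T1,T8] holders={T4,T5,T7}
Final holders: T4,T5,T7

Answer: T4,T5,T7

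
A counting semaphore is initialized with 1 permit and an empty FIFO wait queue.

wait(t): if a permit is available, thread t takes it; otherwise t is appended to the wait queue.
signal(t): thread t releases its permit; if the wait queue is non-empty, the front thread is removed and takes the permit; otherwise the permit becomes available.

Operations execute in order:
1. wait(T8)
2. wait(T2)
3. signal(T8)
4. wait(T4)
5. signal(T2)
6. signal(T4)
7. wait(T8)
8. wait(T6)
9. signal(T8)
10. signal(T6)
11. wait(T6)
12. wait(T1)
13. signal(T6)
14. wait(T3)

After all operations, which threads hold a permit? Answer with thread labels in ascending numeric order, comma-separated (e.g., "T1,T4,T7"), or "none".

Answer: T1

Derivation:
Step 1: wait(T8) -> count=0 queue=[] holders={T8}
Step 2: wait(T2) -> count=0 queue=[T2] holders={T8}
Step 3: signal(T8) -> count=0 queue=[] holders={T2}
Step 4: wait(T4) -> count=0 queue=[T4] holders={T2}
Step 5: signal(T2) -> count=0 queue=[] holders={T4}
Step 6: signal(T4) -> count=1 queue=[] holders={none}
Step 7: wait(T8) -> count=0 queue=[] holders={T8}
Step 8: wait(T6) -> count=0 queue=[T6] holders={T8}
Step 9: signal(T8) -> count=0 queue=[] holders={T6}
Step 10: signal(T6) -> count=1 queue=[] holders={none}
Step 11: wait(T6) -> count=0 queue=[] holders={T6}
Step 12: wait(T1) -> count=0 queue=[T1] holders={T6}
Step 13: signal(T6) -> count=0 queue=[] holders={T1}
Step 14: wait(T3) -> count=0 queue=[T3] holders={T1}
Final holders: T1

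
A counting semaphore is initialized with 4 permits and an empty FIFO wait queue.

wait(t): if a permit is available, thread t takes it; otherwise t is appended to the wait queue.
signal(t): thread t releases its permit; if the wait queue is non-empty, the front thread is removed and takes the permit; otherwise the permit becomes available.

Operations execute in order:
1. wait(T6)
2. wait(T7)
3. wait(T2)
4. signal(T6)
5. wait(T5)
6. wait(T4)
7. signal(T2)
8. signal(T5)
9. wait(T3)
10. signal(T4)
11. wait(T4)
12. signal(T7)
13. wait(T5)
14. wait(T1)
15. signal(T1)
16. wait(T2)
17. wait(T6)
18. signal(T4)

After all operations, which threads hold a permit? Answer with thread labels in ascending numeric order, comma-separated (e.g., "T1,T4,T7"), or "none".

Step 1: wait(T6) -> count=3 queue=[] holders={T6}
Step 2: wait(T7) -> count=2 queue=[] holders={T6,T7}
Step 3: wait(T2) -> count=1 queue=[] holders={T2,T6,T7}
Step 4: signal(T6) -> count=2 queue=[] holders={T2,T7}
Step 5: wait(T5) -> count=1 queue=[] holders={T2,T5,T7}
Step 6: wait(T4) -> count=0 queue=[] holders={T2,T4,T5,T7}
Step 7: signal(T2) -> count=1 queue=[] holders={T4,T5,T7}
Step 8: signal(T5) -> count=2 queue=[] holders={T4,T7}
Step 9: wait(T3) -> count=1 queue=[] holders={T3,T4,T7}
Step 10: signal(T4) -> count=2 queue=[] holders={T3,T7}
Step 11: wait(T4) -> count=1 queue=[] holders={T3,T4,T7}
Step 12: signal(T7) -> count=2 queue=[] holders={T3,T4}
Step 13: wait(T5) -> count=1 queue=[] holders={T3,T4,T5}
Step 14: wait(T1) -> count=0 queue=[] holders={T1,T3,T4,T5}
Step 15: signal(T1) -> count=1 queue=[] holders={T3,T4,T5}
Step 16: wait(T2) -> count=0 queue=[] holders={T2,T3,T4,T5}
Step 17: wait(T6) -> count=0 queue=[T6] holders={T2,T3,T4,T5}
Step 18: signal(T4) -> count=0 queue=[] holders={T2,T3,T5,T6}
Final holders: T2,T3,T5,T6

Answer: T2,T3,T5,T6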